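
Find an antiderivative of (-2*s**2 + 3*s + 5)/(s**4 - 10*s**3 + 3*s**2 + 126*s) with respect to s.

Factor the denominator: s*(s - 7)*(s - 6)*(s + 3).
Partial-fraction decomposition: 11/(135*(s + 3)) + 49/(54*(s - 6)) - 36/(35*(s - 7)) + 5/(126*s).
Integrate each term: A/(s−a) contributes A·log|s−a|.

5*log(s)/126 - 36*log(s - 7)/35 + 49*log(s - 6)/54 + 11*log(s + 3)/135 + C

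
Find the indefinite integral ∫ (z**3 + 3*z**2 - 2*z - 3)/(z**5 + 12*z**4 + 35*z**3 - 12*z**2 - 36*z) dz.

Factor the denominator: z*(z - 1)*(z + 1)*(z + 6)**2.
Partial-fraction decomposition: -1369/(14700*(z + 6)) + 33/(70*(z + 6)**2) + 1/(50*(z + 1)) - 1/(98*(z - 1)) + 1/(12*z).
Integrate each term; A/(z−a) gives A·log|z−a|; A/(z−a)² gives −A/(z−a).

log(z)/12 - log(z - 1)/98 + log(z + 1)/50 - 1369*log(z + 6)/14700 - 33/(70*z + 420) + C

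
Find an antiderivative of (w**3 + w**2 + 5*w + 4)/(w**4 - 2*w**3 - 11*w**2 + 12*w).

log(w)/3 + 26*log(w - 4)/21 - 11*log(w - 1)/12 + 29*log(w + 3)/84 + C

Factor the denominator: w*(w - 4)*(w - 1)*(w + 3).
Partial-fraction decomposition: 29/(84*(w + 3)) - 11/(12*(w - 1)) + 26/(21*(w - 4)) + 1/(3*w).
Integrate each term: A/(w−a) contributes A·log|w−a|.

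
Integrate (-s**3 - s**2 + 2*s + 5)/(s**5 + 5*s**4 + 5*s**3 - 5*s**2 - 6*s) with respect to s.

5*log(s - 1)/24 + 3*log(s + 1)/4 + 17*log(s + 3)/24 - 5*log(s**2 + 2*s)/6 + C

Factor the denominator: s*(s - 1)*(s + 1)*(s + 2)*(s + 3).
Partial-fraction decomposition: 17/(24*(s + 3)) - 5/(6*(s + 2)) + 3/(4*(s + 1)) + 5/(24*(s - 1)) - 5/(6*s).
Integrate each term: A/(s−a) contributes A·log|s−a|.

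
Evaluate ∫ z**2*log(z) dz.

z**3*log(z)/3 - z**3/9 + C

Use integration by parts with u = log(z), dv = z**2 dz.
Then du = 1/z dz and v = z**3/3.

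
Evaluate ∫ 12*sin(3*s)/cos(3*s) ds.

-4*log(cos(3*s)) + C

Let u = cos(3*s), so du = (-3*sin(3*s)) ds.
Rewriting, the integral becomes -4·∫ 1/u du = -4·log(u).
Substituting back, u = cos(3*s).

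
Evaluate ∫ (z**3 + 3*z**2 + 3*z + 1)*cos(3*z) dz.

z**3*sin(3*z)/3 + z**2*sin(3*z) + z**2*cos(3*z)/3 + 7*z*sin(3*z)/9 + 2*z*cos(3*z)/3 + sin(3*z)/9 + 7*cos(3*z)/27 + C

Use integration by parts with u = z**3 + 3*z**2 + 3*z + 1, dv = cos(3*z) dz, so v = sin(3*z)/3.
Apply parts 3 times (tabular method): alternate signs, differentiate u down to 0, integrate dv up.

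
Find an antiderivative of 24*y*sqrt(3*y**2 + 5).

8*(3*y**2 + 5)**(3/2)/3 + C

Let u = 3*y**2 + 5, so du = (6*y) dy.
Rewriting, the integral becomes 4·∫ √u du = 4·(2/3)u^(3/2).
Substituting back, u = 3*y**2 + 5.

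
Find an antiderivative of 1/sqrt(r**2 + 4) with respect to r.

log(r + sqrt(r**2 + 4)) + C

Substitute r = 2·tan(θ), so dr = 2·sec(θ)^2 dθ and the radical becomes sqrt(r**2 + 4) = 2·sec(θ) by the Pythagorean identity.
Integrate the resulting trig expression in θ, then back-substitute tan(θ) = r/2, sec(θ) = sqrt(r**2 + 4)/2 (absorbing any constant into C).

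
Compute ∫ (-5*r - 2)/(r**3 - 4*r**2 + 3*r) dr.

Factor the denominator: r*(r - 3)*(r - 1).
Partial-fraction decomposition: 7/(2*(r - 1)) - 17/(6*(r - 3)) - 2/(3*r).
Integrate each term: A/(r−a) contributes A·log|r−a|.

-2*log(r)/3 - 17*log(r - 3)/6 + 7*log(r - 1)/2 + C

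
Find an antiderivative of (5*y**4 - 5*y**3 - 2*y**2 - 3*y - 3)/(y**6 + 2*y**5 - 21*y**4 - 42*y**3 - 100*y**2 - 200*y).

3*log(y)/200 + 1216*log(y - 5)/5075 + 115*log(y + 2)/336 - 64*log(y + 5)/75 + 119*log(y**2 + 4)/928 + 51*atan(y/2)/464 + C

Factor the denominator: y*(y - 5)*(y + 2)*(y + 5)*(y**2 + 4).
Partial-fraction decomposition: 17*(7*y + 6)/(464*(y**2 + 4)) - 64/(75*(y + 5)) + 115/(336*(y + 2)) + 1216/(5075*(y - 5)) + 3/(200*y).
Integrate each term; A/(y−a) gives A·log|y−a|; the (By+D)/(y²+p²) term gives a log and an atan.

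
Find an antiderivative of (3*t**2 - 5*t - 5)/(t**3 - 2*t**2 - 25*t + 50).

Factor the denominator: (t - 5)*(t - 2)*(t + 5).
Partial-fraction decomposition: 19/(14*(t + 5)) + 1/(7*(t - 2)) + 3/(2*(t - 5)).
Integrate each term: A/(t−a) contributes A·log|t−a|.

3*log(t - 5)/2 + log(t - 2)/7 + 19*log(t + 5)/14 + C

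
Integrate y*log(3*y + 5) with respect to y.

y**2*log(3*y + 5)/2 - y**2/4 + 5*y/6 - 25*log(3*y + 5)/18 + C

Use integration by parts with u = log(3*y + 5), dv = y dy.
Then du = 3/(3*y + 5) dy and v = y**2/2.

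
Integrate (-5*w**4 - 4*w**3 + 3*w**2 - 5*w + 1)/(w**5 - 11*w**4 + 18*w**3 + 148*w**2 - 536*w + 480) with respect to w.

Factor the denominator: (w - 6)*(w - 5)*(w - 2)**2*(w + 4).
Partial-fraction decomposition: -191/(648*(w + 4)) - 2957/(864*(w - 2)) - 109/(72*(w - 2)**2) + 3574/(81*(w - 5)) - 1453/(32*(w - 6)).
Integrate each term; A/(w−a) gives A·log|w−a|; A/(w−a)² gives −A/(w−a).

-1453*log(w - 6)/32 + 3574*log(w - 5)/81 - 2957*log(w - 2)/864 - 191*log(w + 4)/648 + 109/(72*w - 144) + C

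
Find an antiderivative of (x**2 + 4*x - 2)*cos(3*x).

Use integration by parts with u = x**2 + 4*x - 2, dv = cos(3*x) dx, so v = sin(3*x)/3.
Apply parts 2 times (tabular method): alternate signs, differentiate u down to 0, integrate dv up.

x**2*sin(3*x)/3 + 4*x*sin(3*x)/3 + 2*x*cos(3*x)/9 - 20*sin(3*x)/27 + 4*cos(3*x)/9 + C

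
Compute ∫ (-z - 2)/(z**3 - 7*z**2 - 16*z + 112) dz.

Factor the denominator: (z - 7)*(z - 4)*(z + 4).
Partial-fraction decomposition: 1/(44*(z + 4)) + 1/(4*(z - 4)) - 3/(11*(z - 7)).
Integrate each term: A/(z−a) contributes A·log|z−a|.

-3*log(z - 7)/11 + log(z - 4)/4 + log(z + 4)/44 + C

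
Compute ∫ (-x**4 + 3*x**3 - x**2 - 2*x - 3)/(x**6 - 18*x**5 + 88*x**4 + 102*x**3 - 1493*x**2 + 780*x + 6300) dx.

-719*log(x - 7)/180 + 233*log(x - 6)/24 - 4493*log(x - 5)/784 - 43*log(x + 2)/3528 + 7*log(x + 3)/240 + 18/(7*x - 35) + C

Factor the denominator: (x - 7)*(x - 6)*(x - 5)**2*(x + 2)*(x + 3).
Partial-fraction decomposition: 7/(240*(x + 3)) - 43/(3528*(x + 2)) - 4493/(784*(x - 5)) - 18/(7*(x - 5)**2) + 233/(24*(x - 6)) - 719/(180*(x - 7)).
Integrate each term; A/(x−a) gives A·log|x−a|; A/(x−a)² gives −A/(x−a).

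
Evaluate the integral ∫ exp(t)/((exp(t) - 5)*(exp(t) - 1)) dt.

log(exp(t) - 5)/4 - log(exp(t) - 1)/4 + C

Let u = e^t, du = e^t dt.
The integral becomes ∫ du/((u-5)(u-1)); decompose into partial fractions.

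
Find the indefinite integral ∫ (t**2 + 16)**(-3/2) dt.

Substitute t = 4·tan(θ), so dt = 4·sec(θ)^2 dθ and the radical becomes sqrt(t**2 + 16) = 4·sec(θ) by the Pythagorean identity.
Integrate the resulting trig expression in θ, then back-substitute tan(θ) = t/4, sec(θ) = sqrt(t**2 + 16)/4 (absorbing any constant into C).

t/(16*sqrt(t**2 + 16)) + C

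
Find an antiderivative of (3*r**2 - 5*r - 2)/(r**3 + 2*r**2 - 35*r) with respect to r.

2*log(r)/35 + 4*log(r - 5)/5 + 15*log(r + 7)/7 + C

Factor the denominator: r*(r - 5)*(r + 7).
Partial-fraction decomposition: 15/(7*(r + 7)) + 4/(5*(r - 5)) + 2/(35*r).
Integrate each term: A/(r−a) contributes A·log|r−a|.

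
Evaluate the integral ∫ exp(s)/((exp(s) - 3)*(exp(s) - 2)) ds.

Let u = e^s, du = e^s ds.
The integral becomes ∫ du/((u-3)(u-2)); decompose into partial fractions.

log(exp(s) - 3) - log(exp(s) - 2) + C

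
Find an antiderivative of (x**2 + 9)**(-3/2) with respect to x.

x/(9*sqrt(x**2 + 9)) + C

Substitute x = 3·tan(θ), so dx = 3·sec(θ)^2 dθ and the radical becomes sqrt(x**2 + 9) = 3·sec(θ) by the Pythagorean identity.
Integrate the resulting trig expression in θ, then back-substitute tan(θ) = x/3, sec(θ) = sqrt(x**2 + 9)/3 (absorbing any constant into C).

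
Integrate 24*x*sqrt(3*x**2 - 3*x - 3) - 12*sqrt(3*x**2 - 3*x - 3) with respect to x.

8*(3*x**2 - 3*x - 3)**(3/2)/3 + C

Let u = 3*x**2 - 3*x - 3, so du = (6*x - 3) dx.
Rewriting, the integral becomes 4·∫ √u du = 4·(2/3)u^(3/2).
Substituting back, u = 3*x**2 - 3*x - 3.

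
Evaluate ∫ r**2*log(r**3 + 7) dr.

Let u = r**3 + 7, so du = (3*r**2) dr.
The integral becomes (1/3)·∫ log(u) du; integrate by parts with u′=log(u), dv′=du.

r**3*log(r**3 + 7)/3 - r**3/3 + 7*log(r**3 + 7)/3 + C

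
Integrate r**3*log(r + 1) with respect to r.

r**4*log(r + 1)/4 - r**4/16 + r**3/12 - r**2/8 + r/4 - log(r + 1)/4 + C

Use integration by parts with u = log(r + 1), dv = r**3 dr.
Then du = 1/(r + 1) dr and v = r**4/4.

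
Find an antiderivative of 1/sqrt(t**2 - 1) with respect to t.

Substitute t = sec(θ), so dt = sec(θ)*tan(θ) dθ and the radical becomes sqrt(t**2 - 1) = tan(θ) by the Pythagorean identity.
Integrate the resulting trig expression in θ, then back-substitute sec(θ) = t, tan(θ) = sqrt(t**2 - 1) (absorbing any constant into C).

log(t + sqrt(t**2 - 1)) + C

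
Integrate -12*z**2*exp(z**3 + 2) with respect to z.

Let u = z**3 + 2, so du = (3*z**2) dz.
Rewriting, the integral becomes -4·∫ e^u du = -4·e^u.
Substituting back, u = z**3 + 2.

-4*exp(z**3 + 2) + C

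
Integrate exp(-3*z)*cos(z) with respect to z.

Let I denote the integral. Integrate by parts with u = cos(z), dv = exp(-3*z) dz, so v = -exp(-3*z)/3: I = -exp(-3*z)*cos(z)/3 − (1/3)·∫ exp(-3*z)*sin(z) dz.
Apply parts again with u = sin(z), dv = exp(-3*z) dz: ∫ exp(-3*z)*sin(z) dz = -exp(-3*z)*sin(z)/3 + (1/3)·I. Substituting back brings back I: I = exp(-3*z)*sin(z)/9 - exp(-3*z)*cos(z)/3 − (1/9)·I.
Solving for I: (1 + 1/9)·I equals the remaining terms, so I = (9/10)·(exp(-3*z)*sin(z)/9 - exp(-3*z)*cos(z)/3).

exp(-3*z)*sin(z)/10 - 3*exp(-3*z)*cos(z)/10 + C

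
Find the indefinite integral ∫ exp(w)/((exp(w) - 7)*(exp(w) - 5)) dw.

log(exp(w) - 7)/2 - log(exp(w) - 5)/2 + C

Let u = e^w, du = e^w dw.
The integral becomes ∫ du/((u-5)(u-7)); decompose into partial fractions.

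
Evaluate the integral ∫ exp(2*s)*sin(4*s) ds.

Let I denote the integral. Integrate by parts with u = sin(4*s), dv = exp(2*s) ds, so v = exp(2*s)/2: I = exp(2*s)*sin(4*s)/2 − 2·∫ exp(2*s)*cos(4*s) ds.
Apply parts again with u = cos(4*s), dv = exp(2*s) ds: ∫ exp(2*s)*cos(4*s) ds = exp(2*s)*cos(4*s)/2 + 2·I. Substituting back brings back I: I = exp(2*s)*sin(4*s)/2 - exp(2*s)*cos(4*s) − 4·I.
Solving for I: (1 + 4)·I equals the remaining terms, so I = (1/5)·(exp(2*s)*sin(4*s)/2 - exp(2*s)*cos(4*s)).

exp(2*s)*sin(4*s)/10 - exp(2*s)*cos(4*s)/5 + C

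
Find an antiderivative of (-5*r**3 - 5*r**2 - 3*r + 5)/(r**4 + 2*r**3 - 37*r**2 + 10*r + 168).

Factor the denominator: (r - 4)*(r - 3)*(r + 2)*(r + 7).
Partial-fraction decomposition: -68/(25*(r + 7)) + 31/(150*(r + 2)) + 92/(25*(r - 3)) - 37/(6*(r - 4)).
Integrate each term: A/(r−a) contributes A·log|r−a|.

-37*log(r - 4)/6 + 92*log(r - 3)/25 + 31*log(r + 2)/150 - 68*log(r + 7)/25 + C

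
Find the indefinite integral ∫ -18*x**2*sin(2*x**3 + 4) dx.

3*cos(2*x**3 + 4) + C

Let u = 2*x**3 + 4, so du = (6*x**2) dx.
Rewriting, the integral becomes -3·∫ sin(u) du = -3·-cos(u).
Substituting back, u = 2*x**3 + 4.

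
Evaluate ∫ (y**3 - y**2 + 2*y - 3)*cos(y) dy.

y**3*sin(y) - y**2*sin(y) + 3*y**2*cos(y) - 4*y*sin(y) - 2*y*cos(y) - sin(y) - 4*cos(y) + C

Use integration by parts with u = y**3 - y**2 + 2*y - 3, dv = cos(y) dy, so v = sin(y).
Apply parts 3 times (tabular method): alternate signs, differentiate u down to 0, integrate dv up.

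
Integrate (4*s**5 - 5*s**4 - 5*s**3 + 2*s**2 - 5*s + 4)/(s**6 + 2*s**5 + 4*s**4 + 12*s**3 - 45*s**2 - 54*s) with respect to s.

Factor the denominator: s*(s - 2)*(s + 1)*(s + 3)*(s**2 + 9).
Partial-fraction decomposition: (5968*s - 21903)/(3510*(s**2 + 9)) + 241/(108*(s + 3)) + 7/(60*(s + 1)) + 1/(39*(s - 2)) - 2/(27*s).
Integrate each term; A/(s−a) gives A·log|s−a|; the (Bs+D)/(s²+p²) term gives a log and an atan.

-2*log(s)/27 + log(s - 2)/39 + 7*log(s + 1)/60 + 241*log(s + 3)/108 + 1492*log(s**2 + 9)/1755 - 7301*atan(s/3)/3510 + C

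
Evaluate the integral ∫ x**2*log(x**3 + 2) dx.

Let u = x**3 + 2, so du = (3*x**2) dx.
The integral becomes (1/3)·∫ log(u) du; integrate by parts with u′=log(u), dv′=du.

x**3*log(x**3 + 2)/3 - x**3/3 + 2*log(x**3 + 2)/3 + C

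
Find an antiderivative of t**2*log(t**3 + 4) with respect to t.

Let u = t**3 + 4, so du = (3*t**2) dt.
The integral becomes (1/3)·∫ log(u) du; integrate by parts with u′=log(u), dv′=du.

t**3*log(t**3 + 4)/3 - t**3/3 + 4*log(t**3 + 4)/3 + C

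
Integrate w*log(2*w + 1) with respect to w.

Use integration by parts with u = log(2*w + 1), dv = w dw.
Then du = 2/(2*w + 1) dw and v = w**2/2.

w**2*log(2*w + 1)/2 - w**2/4 + w/4 - log(2*w + 1)/8 + C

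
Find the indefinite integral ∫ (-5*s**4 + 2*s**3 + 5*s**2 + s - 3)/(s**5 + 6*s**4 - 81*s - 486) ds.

-17*log(s - 3)/54 + 35*log(s + 3)/27 - 749*log(s + 6)/135 - 13*log(s**2 + 9)/60 + 319*atan(s/3)/270 + C

Factor the denominator: (s - 3)*(s + 3)*(s + 6)*(s**2 + 9).
Partial-fraction decomposition: -(39*s - 319)/(90*(s**2 + 9)) - 749/(135*(s + 6)) + 35/(27*(s + 3)) - 17/(54*(s - 3)).
Integrate each term; A/(s−a) gives A·log|s−a|; the (Bs+D)/(s²+p²) term gives a log and an atan.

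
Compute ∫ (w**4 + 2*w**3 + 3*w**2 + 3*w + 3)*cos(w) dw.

w**4*sin(w) + 2*w**3*sin(w) + 4*w**3*cos(w) - 9*w**2*sin(w) + 6*w**2*cos(w) - 9*w*sin(w) - 18*w*cos(w) + 21*sin(w) - 9*cos(w) + C

Use integration by parts with u = w**4 + 2*w**3 + 3*w**2 + 3*w + 3, dv = cos(w) dw, so v = sin(w).
Apply parts 4 times (tabular method): alternate signs, differentiate u down to 0, integrate dv up.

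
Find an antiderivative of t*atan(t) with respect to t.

t**2*atan(t)/2 - t/2 + atan(t)/2 + C

Use integration by parts with u = arctan(t), dv = t dt.
Then du = 1/(t**2 + 1) dt.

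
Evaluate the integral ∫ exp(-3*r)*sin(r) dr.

Let I denote the integral. Integrate by parts with u = sin(r), dv = exp(-3*r) dr, so v = -exp(-3*r)/3: I = -exp(-3*r)*sin(r)/3 + (1/3)·∫ exp(-3*r)*cos(r) dr.
Apply parts again with u = cos(r), dv = exp(-3*r) dr: ∫ exp(-3*r)*cos(r) dr = -exp(-3*r)*cos(r)/3 − (1/3)·I. Substituting back brings back I: I = -exp(-3*r)*sin(r)/3 - exp(-3*r)*cos(r)/9 − (1/9)·I.
Solving for I: (1 + 1/9)·I equals the remaining terms, so I = (9/10)·(-exp(-3*r)*sin(r)/3 - exp(-3*r)*cos(r)/9).

-3*exp(-3*r)*sin(r)/10 - exp(-3*r)*cos(r)/10 + C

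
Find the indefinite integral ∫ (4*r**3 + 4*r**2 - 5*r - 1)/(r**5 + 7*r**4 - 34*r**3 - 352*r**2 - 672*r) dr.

log(r)/672 + 1532*log(r - 7)/11011 + 8031*log(r + 4)/3872 - 691*log(r + 6)/312 + 173/(88*r + 352) + C

Factor the denominator: r*(r - 7)*(r + 4)**2*(r + 6).
Partial-fraction decomposition: -691/(312*(r + 6)) + 8031/(3872*(r + 4)) - 173/(88*(r + 4)**2) + 1532/(11011*(r - 7)) + 1/(672*r).
Integrate each term; A/(r−a) gives A·log|r−a|; A/(r−a)² gives −A/(r−a).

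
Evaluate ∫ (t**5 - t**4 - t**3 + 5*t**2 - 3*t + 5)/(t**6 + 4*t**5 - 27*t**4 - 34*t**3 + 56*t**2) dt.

Factor the denominator: t**2*(t - 4)*(t - 1)*(t + 2)*(t + 7).
Partial-fraction decomposition: 9297/(10780*(t + 7)) - 1/(40*(t + 2)) - 1/(12*(t - 1)) + 259/(1056*(t - 4)) + 1/(1568*t) + 5/(56*t**2).
Integrate each term; A/(t−a) gives A·log|t−a|; A/(t−a)² gives −A/(t−a).

log(t)/1568 + 259*log(t - 4)/1056 - log(t - 1)/12 - log(t + 2)/40 + 9297*log(t + 7)/10780 - 5/(56*t) + C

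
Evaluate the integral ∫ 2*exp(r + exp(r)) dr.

Let u = exp(r), so du = (exp(r)) dr.
Rewriting, the integral becomes 2·∫ e^u du = 2·e^u.
Substituting back, u = exp(r).

2*exp(exp(r)) + C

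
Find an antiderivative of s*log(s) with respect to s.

Use integration by parts with u = log(s), dv = s ds.
Then du = 1/s ds and v = s**2/2.

s**2*log(s)/2 - s**2/4 + C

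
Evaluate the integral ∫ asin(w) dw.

w*asin(w) + sqrt(-w**2 + 1) + C

Use integration by parts with u = arcsin(w), dv = dw.
Then du = 1/sqrt(-w**2 + 1) dw.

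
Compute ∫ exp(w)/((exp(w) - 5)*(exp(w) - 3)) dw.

Let u = e^w, du = e^w dw.
The integral becomes ∫ du/((u-5)(u-3)); decompose into partial fractions.

log(exp(w) - 5)/2 - log(exp(w) - 3)/2 + C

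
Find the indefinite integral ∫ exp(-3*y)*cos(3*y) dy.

Let I denote the integral. Integrate by parts with u = cos(3*y), dv = exp(-3*y) dy, so v = -exp(-3*y)/3: I = -exp(-3*y)*cos(3*y)/3 − ∫ exp(-3*y)*sin(3*y) dy.
Apply parts again with u = sin(3*y), dv = exp(-3*y) dy: ∫ exp(-3*y)*sin(3*y) dy = -exp(-3*y)*sin(3*y)/3 + I. Substituting back brings back I: I = exp(-3*y)*sin(3*y)/3 - exp(-3*y)*cos(3*y)/3 − I.
Solving for I: (1 + 1)·I equals the remaining terms, so I = (1/2)·(exp(-3*y)*sin(3*y)/3 - exp(-3*y)*cos(3*y)/3).

exp(-3*y)*sin(3*y)/6 - exp(-3*y)*cos(3*y)/6 + C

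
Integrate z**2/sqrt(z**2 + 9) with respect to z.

z*sqrt(z**2 + 9)/2 - 9*log(z + sqrt(z**2 + 9))/2 + C

Substitute z = 3·tan(θ), so dz = 3·sec(θ)^2 dθ and the radical becomes sqrt(z**2 + 9) = 3·sec(θ) by the Pythagorean identity.
Integrate the resulting trig expression in θ, then back-substitute tan(θ) = z/3, sec(θ) = sqrt(z**2 + 9)/3 (absorbing any constant into C).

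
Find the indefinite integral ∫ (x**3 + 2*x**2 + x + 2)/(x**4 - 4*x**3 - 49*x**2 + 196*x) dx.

log(x)/98 + 75*log(x - 7)/49 - 17*log(x - 4)/22 + 125*log(x + 7)/539 + C

Factor the denominator: x*(x - 7)*(x - 4)*(x + 7).
Partial-fraction decomposition: 125/(539*(x + 7)) - 17/(22*(x - 4)) + 75/(49*(x - 7)) + 1/(98*x).
Integrate each term: A/(x−a) contributes A·log|x−a|.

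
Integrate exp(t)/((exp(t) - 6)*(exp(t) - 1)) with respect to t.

log(exp(t) - 6)/5 - log(exp(t) - 1)/5 + C

Let u = e^t, du = e^t dt.
The integral becomes ∫ du/((u-1)(u-6)); decompose into partial fractions.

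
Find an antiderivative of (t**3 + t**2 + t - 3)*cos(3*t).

Use integration by parts with u = t**3 + t**2 + t - 3, dv = cos(3*t) dt, so v = sin(3*t)/3.
Apply parts 3 times (tabular method): alternate signs, differentiate u down to 0, integrate dv up.

t**3*sin(3*t)/3 + t**2*sin(3*t)/3 + t**2*cos(3*t)/3 + t*sin(3*t)/9 + 2*t*cos(3*t)/9 - 29*sin(3*t)/27 + cos(3*t)/27 + C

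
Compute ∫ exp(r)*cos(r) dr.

exp(r)*sin(r)/2 + exp(r)*cos(r)/2 + C

Let I denote the integral. Integrate by parts with u = cos(r), dv = exp(r) dr, so v = exp(r): I = exp(r)*cos(r) + ∫ exp(r)*sin(r) dr.
Apply parts again with u = sin(r), dv = exp(r) dr: ∫ exp(r)*sin(r) dr = exp(r)*sin(r) − I. Substituting back brings back I: I = exp(r)*sin(r) + exp(r)*cos(r) − I.
Solving for I: (1 + 1)·I equals the remaining terms, so I = (1/2)·(exp(r)*sin(r) + exp(r)*cos(r)).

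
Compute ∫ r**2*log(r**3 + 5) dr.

r**3*log(r**3 + 5)/3 - r**3/3 + 5*log(r**3 + 5)/3 + C

Let u = r**3 + 5, so du = (3*r**2) dr.
The integral becomes (1/3)·∫ log(u) du; integrate by parts with u′=log(u), dv′=du.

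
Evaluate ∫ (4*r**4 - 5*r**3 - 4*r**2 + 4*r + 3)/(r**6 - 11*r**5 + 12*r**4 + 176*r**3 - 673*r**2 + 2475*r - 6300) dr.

1931*log(r - 7)/1044 - 899*log(r - 5)/340 + 659*log(r - 4)/675 - 188*log(r + 5)/2295 - 1231*log(r**2 + 9)/24650 - 341*atan(r/3)/24650 + C

Factor the denominator: (r - 7)*(r - 5)*(r - 4)*(r + 5)*(r**2 + 9).
Partial-fraction decomposition: -(2462*r + 1023)/(24650*(r**2 + 9)) - 188/(2295*(r + 5)) + 659/(675*(r - 4)) - 899/(340*(r - 5)) + 1931/(1044*(r - 7)).
Integrate each term; A/(r−a) gives A·log|r−a|; the (Br+D)/(r²+p²) term gives a log and an atan.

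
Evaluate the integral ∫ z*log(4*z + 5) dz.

z**2*log(4*z + 5)/2 - z**2/4 + 5*z/8 - 25*log(4*z + 5)/32 + C

Use integration by parts with u = log(4*z + 5), dv = z dz.
Then du = 4/(4*z + 5) dz and v = z**2/2.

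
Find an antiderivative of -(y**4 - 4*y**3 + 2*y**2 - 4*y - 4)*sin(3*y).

Use integration by parts with u = y**4 - 4*y**3 + 2*y**2 - 4*y - 4, dv = -sin(3*y) dy, so v = cos(3*y)/3.
Apply parts 4 times (tabular method): alternate signs, differentiate u down to 0, integrate dv up.

y**4*cos(3*y)/3 - 4*y**3*sin(3*y)/9 - 4*y**3*cos(3*y)/3 + 4*y**2*sin(3*y)/3 + 2*y**2*cos(3*y)/9 - 4*y*sin(3*y)/27 - 4*y*cos(3*y)/9 + 4*sin(3*y)/27 - 112*cos(3*y)/81 + C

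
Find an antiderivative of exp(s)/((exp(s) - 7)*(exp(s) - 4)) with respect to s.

Let u = e^s, du = e^s ds.
The integral becomes ∫ du/((u-4)(u-7)); decompose into partial fractions.

log(exp(s) - 7)/3 - log(exp(s) - 4)/3 + C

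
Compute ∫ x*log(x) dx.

Use integration by parts with u = log(x), dv = x dx.
Then du = 1/x dx and v = x**2/2.

x**2*log(x)/2 - x**2/4 + C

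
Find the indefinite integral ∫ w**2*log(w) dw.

Use integration by parts with u = log(w), dv = w**2 dw.
Then du = 1/w dw and v = w**3/3.

w**3*log(w)/3 - w**3/9 + C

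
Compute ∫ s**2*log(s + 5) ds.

Use integration by parts with u = log(s + 5), dv = s**2 ds.
Then du = 1/(s + 5) ds and v = s**3/3.

s**3*log(s + 5)/3 - s**3/9 + 5*s**2/6 - 25*s/3 + 125*log(s + 5)/3 + C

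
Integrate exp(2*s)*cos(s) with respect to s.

exp(2*s)*sin(s)/5 + 2*exp(2*s)*cos(s)/5 + C

Let I denote the integral. Integrate by parts with u = cos(s), dv = exp(2*s) ds, so v = exp(2*s)/2: I = exp(2*s)*cos(s)/2 + (1/2)·∫ exp(2*s)*sin(s) ds.
Apply parts again with u = sin(s), dv = exp(2*s) ds: ∫ exp(2*s)*sin(s) ds = exp(2*s)*sin(s)/2 − (1/2)·I. Substituting back brings back I: I = exp(2*s)*sin(s)/4 + exp(2*s)*cos(s)/2 − (1/4)·I.
Solving for I: (1 + 1/4)·I equals the remaining terms, so I = (4/5)·(exp(2*s)*sin(s)/4 + exp(2*s)*cos(s)/2).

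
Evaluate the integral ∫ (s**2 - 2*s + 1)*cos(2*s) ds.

Use integration by parts with u = s**2 - 2*s + 1, dv = cos(2*s) ds, so v = sin(2*s)/2.
Apply parts 2 times (tabular method): alternate signs, differentiate u down to 0, integrate dv up.

s**2*sin(2*s)/2 - s*sin(2*s) + s*cos(2*s)/2 + sin(2*s)/4 - cos(2*s)/2 + C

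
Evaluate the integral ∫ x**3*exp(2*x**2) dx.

(2*x**2 - 1)*exp(2*x**2)/8 + C

Let u = x², du = 2x dx; rewrite as (1/2)∫ u^1·exp(2u) du.
Now integrate by parts 1 time.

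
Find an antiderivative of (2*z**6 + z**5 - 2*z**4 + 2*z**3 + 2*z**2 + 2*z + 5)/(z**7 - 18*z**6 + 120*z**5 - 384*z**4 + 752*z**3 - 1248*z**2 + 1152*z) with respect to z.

5*log(z)/1152 - 1329881*log(z - 6)/115200 + 8877*log(z - 4)/640 - 161*log(z - 2)/512 - 103*log(z**2 + 4)/12800 - 509*atan(z/2)/6400 - 99017/(1920*z - 11520) + C

Factor the denominator: z*(z - 6)**2*(z - 4)*(z - 2)*(z**2 + 4).
Partial-fraction decomposition: -(103*z + 1018)/(6400*(z**2 + 4)) - 161/(512*(z - 2)) + 8877/(640*(z - 4)) - 1329881/(115200*(z - 6)) + 99017/(1920*(z - 6)**2) + 5/(1152*z).
Integrate each term; A/(z−a) gives A·log|z−a|; the (Bz+D)/(z²+p²) term gives a log and an atan.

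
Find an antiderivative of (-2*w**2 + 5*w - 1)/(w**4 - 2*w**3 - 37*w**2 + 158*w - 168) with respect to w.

-13*log(w - 4)/22 + 2*log(w - 3)/5 + log(w - 2)/18 + 67*log(w + 7)/495 + C

Factor the denominator: (w - 4)*(w - 3)*(w - 2)*(w + 7).
Partial-fraction decomposition: 67/(495*(w + 7)) + 1/(18*(w - 2)) + 2/(5*(w - 3)) - 13/(22*(w - 4)).
Integrate each term: A/(w−a) contributes A·log|w−a|.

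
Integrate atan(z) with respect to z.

z*atan(z) - log(z**2 + 1)/2 + C

Use integration by parts with u = arctan(z), dv = dz.
Then du = 1/(z**2 + 1) dz.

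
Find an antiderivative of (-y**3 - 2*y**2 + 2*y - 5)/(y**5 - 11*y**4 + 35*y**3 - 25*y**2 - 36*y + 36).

Factor the denominator: (y - 6)*(y - 3)*(y - 2)*(y - 1)*(y + 1).
Partial-fraction decomposition: -1/(21*(y + 1)) + 3/(10*(y - 1)) - 17/(12*(y - 2)) + 11/(6*(y - 3)) - 281/(420*(y - 6)).
Integrate each term: A/(y−a) contributes A·log|y−a|.

-281*log(y - 6)/420 + 11*log(y - 3)/6 - 17*log(y - 2)/12 + 3*log(y - 1)/10 - log(y + 1)/21 + C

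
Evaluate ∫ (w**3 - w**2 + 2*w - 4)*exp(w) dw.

Use integration by parts with u = w**3 - w**2 + 2*w - 4, dv = exp(w) dw, so v = exp(w).
Apply parts 3 times (tabular method): alternate signs, differentiate u down to 0, integrate dv up.

(w**3 - 4*w**2 + 10*w - 14)*exp(w) + C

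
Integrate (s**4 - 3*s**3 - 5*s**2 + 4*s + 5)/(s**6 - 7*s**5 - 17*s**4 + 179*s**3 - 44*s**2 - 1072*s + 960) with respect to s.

25*log(s - 5)/48 - 13103*log(s - 4)/28224 - log(s - 1)/360 + 55*log(s + 3)/784 - 119*log(s + 4)/960 + 5/(168*s - 672) + C

Factor the denominator: (s - 5)*(s - 4)**2*(s - 1)*(s + 3)*(s + 4).
Partial-fraction decomposition: -119/(960*(s + 4)) + 55/(784*(s + 3)) - 1/(360*(s - 1)) - 13103/(28224*(s - 4)) - 5/(168*(s - 4)**2) + 25/(48*(s - 5)).
Integrate each term; A/(s−a) gives A·log|s−a|; A/(s−a)² gives −A/(s−a).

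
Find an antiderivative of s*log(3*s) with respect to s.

s**2*(log(s) + log(3))/2 - s**2/4 + C

Use integration by parts with u = log(3*s), dv = s ds.
Then du = 1/s ds and v = s**2/2.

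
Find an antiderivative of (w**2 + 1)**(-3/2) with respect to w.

w/sqrt(w**2 + 1) + C

Substitute w = tan(θ), so dw = sec(θ)^2 dθ and the radical becomes sqrt(w**2 + 1) = sec(θ) by the Pythagorean identity.
Integrate the resulting trig expression in θ, then back-substitute tan(θ) = w, sec(θ) = sqrt(w**2 + 1) (absorbing any constant into C).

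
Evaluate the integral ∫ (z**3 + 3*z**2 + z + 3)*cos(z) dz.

Use integration by parts with u = z**3 + 3*z**2 + z + 3, dv = cos(z) dz, so v = sin(z).
Apply parts 3 times (tabular method): alternate signs, differentiate u down to 0, integrate dv up.

z**3*sin(z) + 3*z**2*sin(z) + 3*z**2*cos(z) - 5*z*sin(z) + 6*z*cos(z) - 3*sin(z) - 5*cos(z) + C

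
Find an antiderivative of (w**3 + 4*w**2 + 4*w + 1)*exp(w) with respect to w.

Use integration by parts with u = w**3 + 4*w**2 + 4*w + 1, dv = exp(w) dw, so v = exp(w).
Apply parts 3 times (tabular method): alternate signs, differentiate u down to 0, integrate dv up.

(w**3 + w**2 + 2*w - 1)*exp(w) + C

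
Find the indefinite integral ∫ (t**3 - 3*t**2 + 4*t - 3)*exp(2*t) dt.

Use integration by parts with u = t**3 - 3*t**2 + 4*t - 3, dv = exp(2*t) dt, so v = exp(2*t)/2.
Apply parts 3 times (tabular method): alternate signs, differentiate u down to 0, integrate dv up.

(4*t**3 - 18*t**2 + 34*t - 29)*exp(2*t)/8 + C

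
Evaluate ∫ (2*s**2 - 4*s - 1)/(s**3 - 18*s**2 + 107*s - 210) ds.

69*log(s - 7)/2 - 47*log(s - 6) + 29*log(s - 5)/2 + C

Factor the denominator: (s - 7)*(s - 6)*(s - 5).
Partial-fraction decomposition: 29/(2*(s - 5)) - 47/(s - 6) + 69/(2*(s - 7)).
Integrate each term: A/(s−a) contributes A·log|s−a|.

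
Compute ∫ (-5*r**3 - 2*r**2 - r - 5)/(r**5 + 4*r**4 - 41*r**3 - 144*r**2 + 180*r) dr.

-log(r)/36 - 1163*log(r - 6)/3960 + 13*log(r - 1)/210 - 115*log(r + 5)/66 + 1009*log(r + 6)/504 + C

Factor the denominator: r*(r - 6)*(r - 1)*(r + 5)*(r + 6).
Partial-fraction decomposition: 1009/(504*(r + 6)) - 115/(66*(r + 5)) + 13/(210*(r - 1)) - 1163/(3960*(r - 6)) - 1/(36*r).
Integrate each term: A/(r−a) contributes A·log|r−a|.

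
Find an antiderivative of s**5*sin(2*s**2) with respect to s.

-s**4*cos(2*s**2)/4 + s**2*sin(2*s**2)/4 + cos(2*s**2)/8 + C

Let u = s², du = 2s ds; rewrite as (1/2)∫ u^2·sin(2u) du.
Now integrate by parts 2 times.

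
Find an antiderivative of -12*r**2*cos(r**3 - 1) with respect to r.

Let u = r**3 - 1, so du = (3*r**2) dr.
Rewriting, the integral becomes -4·∫ cos(u) du = -4·sin(u).
Substituting back, u = r**3 - 1.

-4*sin(r**3 - 1) + C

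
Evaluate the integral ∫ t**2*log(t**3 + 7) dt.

t**3*log(t**3 + 7)/3 - t**3/3 + 7*log(t**3 + 7)/3 + C

Let u = t**3 + 7, so du = (3*t**2) dt.
The integral becomes (1/3)·∫ log(u) du; integrate by parts with u′=log(u), dv′=du.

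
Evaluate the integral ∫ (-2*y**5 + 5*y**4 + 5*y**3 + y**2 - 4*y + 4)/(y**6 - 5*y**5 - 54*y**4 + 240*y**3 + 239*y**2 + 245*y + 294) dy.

Factor the denominator: (y - 7)*(y - 6)*(y + 1)*(y + 7)*(y**2 + 1).
Partial-fraction decomposition: -(117*y - 1)/(3700*(y**2 + 1)) - 8797/(10920*(y + 7)) + 11/(672*(y + 1)) + 7976/(3367*(y - 6)) - 19869/(5600*(y - 7)).
Integrate each term; A/(y−a) gives A·log|y−a|; the (By+D)/(y²+p²) term gives a log and an atan.

-19869*log(y - 7)/5600 + 7976*log(y - 6)/3367 + 11*log(y + 1)/672 - 8797*log(y + 7)/10920 - 117*log(y**2 + 1)/7400 + atan(y)/3700 + C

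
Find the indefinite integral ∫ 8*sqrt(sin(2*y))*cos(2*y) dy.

Let u = sin(2*y), so du = (2*cos(2*y)) dy.
Rewriting, the integral becomes 4·∫ √u du = 4·(2/3)u^(3/2).
Substituting back, u = sin(2*y).

8*sin(2*y)**(3/2)/3 + C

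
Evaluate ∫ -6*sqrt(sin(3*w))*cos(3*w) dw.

-4*sin(3*w)**(3/2)/3 + C

Let u = sin(3*w), so du = (3*cos(3*w)) dw.
Rewriting, the integral becomes -2·∫ √u du = -2·(2/3)u^(3/2).
Substituting back, u = sin(3*w).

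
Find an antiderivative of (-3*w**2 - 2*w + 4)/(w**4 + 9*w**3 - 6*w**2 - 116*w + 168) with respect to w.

-67*log(w - 2)/432 - 23*log(w + 6)/16 + 43*log(w + 7)/27 + 1/(6*w - 12) + C

Factor the denominator: (w - 2)**2*(w + 6)*(w + 7).
Partial-fraction decomposition: 43/(27*(w + 7)) - 23/(16*(w + 6)) - 67/(432*(w - 2)) - 1/(6*(w - 2)**2).
Integrate each term; A/(w−a) gives A·log|w−a|; A/(w−a)² gives −A/(w−a).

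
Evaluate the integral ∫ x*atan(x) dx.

Use integration by parts with u = arctan(x), dv = x dx.
Then du = 1/(x**2 + 1) dx.

x**2*atan(x)/2 - x/2 + atan(x)/2 + C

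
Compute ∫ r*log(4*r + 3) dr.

r**2*log(4*r + 3)/2 - r**2/4 + 3*r/8 - 9*log(4*r + 3)/32 + C

Use integration by parts with u = log(4*r + 3), dv = r dr.
Then du = 4/(4*r + 3) dr and v = r**2/2.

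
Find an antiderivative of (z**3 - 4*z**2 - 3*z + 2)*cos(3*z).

Use integration by parts with u = z**3 - 4*z**2 - 3*z + 2, dv = cos(3*z) dz, so v = sin(3*z)/3.
Apply parts 3 times (tabular method): alternate signs, differentiate u down to 0, integrate dv up.

z**3*sin(3*z)/3 - 4*z**2*sin(3*z)/3 + z**2*cos(3*z)/3 - 11*z*sin(3*z)/9 - 8*z*cos(3*z)/9 + 26*sin(3*z)/27 - 11*cos(3*z)/27 + C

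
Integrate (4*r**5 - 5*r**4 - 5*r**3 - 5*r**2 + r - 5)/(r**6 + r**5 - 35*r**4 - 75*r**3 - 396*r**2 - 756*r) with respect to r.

Factor the denominator: r*(r - 7)*(r + 2)*(r + 6)*(r**2 + 9).
Partial-fraction decomposition: (731*r - 2481)/(1566*(r**2 + 9)) + 7339/(2808*(r + 6)) - 5/(24*(r + 2)) + 17755/(15834*(r - 7)) + 5/(756*r).
Integrate each term; A/(r−a) gives A·log|r−a|; the (Br+D)/(r²+p²) term gives a log and an atan.

5*log(r)/756 + 17755*log(r - 7)/15834 - 5*log(r + 2)/24 + 7339*log(r + 6)/2808 + 731*log(r**2 + 9)/3132 - 827*atan(r/3)/1566 + C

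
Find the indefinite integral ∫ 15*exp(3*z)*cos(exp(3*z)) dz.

Let u = exp(3*z), so du = (3*exp(3*z)) dz.
Rewriting, the integral becomes 5·∫ cos(u) du = 5·sin(u).
Substituting back, u = exp(3*z).

5*sin(exp(3*z)) + C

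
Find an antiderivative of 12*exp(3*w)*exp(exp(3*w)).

4*exp(exp(3*w)) + C

Let u = exp(3*w), so du = (3*exp(3*w)) dw.
Rewriting, the integral becomes 4·∫ e^u du = 4·e^u.
Substituting back, u = exp(3*w).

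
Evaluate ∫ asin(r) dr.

r*asin(r) + sqrt(-r**2 + 1) + C

Use integration by parts with u = arcsin(r), dv = dr.
Then du = 1/sqrt(-r**2 + 1) dr.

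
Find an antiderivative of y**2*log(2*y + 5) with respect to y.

y**3*log(2*y + 5)/3 - y**3/9 + 5*y**2/12 - 25*y/12 + 125*log(2*y + 5)/24 + C

Use integration by parts with u = log(2*y + 5), dv = y**2 dy.
Then du = 2/(2*y + 5) dy and v = y**3/3.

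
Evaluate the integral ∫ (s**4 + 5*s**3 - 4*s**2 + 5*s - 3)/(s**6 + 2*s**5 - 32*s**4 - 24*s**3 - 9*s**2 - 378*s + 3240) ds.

Factor the denominator: (s - 5)*(s - 3)*(s + 4)*(s + 6)*(s**2 + 9).
Partial-fraction decomposition: -(142*s - 633)/(3825*(s**2 + 9)) - 13/(2970*(s + 6)) - 151/(3150*(s + 4)) - 16/(189*(s - 3)) + 293/(1683*(s - 5)).
Integrate each term; A/(s−a) gives A·log|s−a|; the (Bs+D)/(s²+p²) term gives a log and an atan.

293*log(s - 5)/1683 - 16*log(s - 3)/189 - 151*log(s + 4)/3150 - 13*log(s + 6)/2970 - 71*log(s**2 + 9)/3825 + 211*atan(s/3)/3825 + C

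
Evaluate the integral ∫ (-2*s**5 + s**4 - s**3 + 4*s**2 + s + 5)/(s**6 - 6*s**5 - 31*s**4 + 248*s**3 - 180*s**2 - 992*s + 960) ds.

-1410*log(s - 5)/77 + 15161*log(s - 4)/900 - 2*log(s - 1)/189 + 107*log(s + 2)/3024 - 17207*log(s + 6)/30800 - 1783/(180*s - 720) + C

Factor the denominator: (s - 5)*(s - 4)**2*(s - 1)*(s + 2)*(s + 6).
Partial-fraction decomposition: -17207/(30800*(s + 6)) + 107/(3024*(s + 2)) - 2/(189*(s - 1)) + 15161/(900*(s - 4)) + 1783/(180*(s - 4)**2) - 1410/(77*(s - 5)).
Integrate each term; A/(s−a) gives A·log|s−a|; A/(s−a)² gives −A/(s−a).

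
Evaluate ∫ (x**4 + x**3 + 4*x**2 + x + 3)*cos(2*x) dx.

Use integration by parts with u = x**4 + x**3 + 4*x**2 + x + 3, dv = cos(2*x) dx, so v = sin(2*x)/2.
Apply parts 4 times (tabular method): alternate signs, differentiate u down to 0, integrate dv up.

x**4*sin(2*x)/2 + x**3*sin(2*x)/2 + x**3*cos(2*x) + x**2*sin(2*x)/2 + 3*x**2*cos(2*x)/4 - x*sin(2*x)/4 + x*cos(2*x)/2 + 5*sin(2*x)/4 - cos(2*x)/8 + C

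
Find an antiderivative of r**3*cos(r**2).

r**2*sin(r**2)/2 + cos(r**2)/2 + C

Let u = r², du = 2r dr; rewrite as (1/2)∫ u^1·cos(1u) du.
Now integrate by parts 1 time.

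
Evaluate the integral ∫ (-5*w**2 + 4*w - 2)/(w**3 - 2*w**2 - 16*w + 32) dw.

Factor the denominator: (w - 4)*(w - 2)*(w + 4).
Partial-fraction decomposition: -49/(24*(w + 4)) + 7/(6*(w - 2)) - 33/(8*(w - 4)).
Integrate each term: A/(w−a) contributes A·log|w−a|.

-33*log(w - 4)/8 + 7*log(w - 2)/6 - 49*log(w + 4)/24 + C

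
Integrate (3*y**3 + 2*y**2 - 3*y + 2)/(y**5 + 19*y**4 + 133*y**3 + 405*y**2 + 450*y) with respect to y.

Factor the denominator: y*(y + 3)*(y + 5)**2*(y + 6).
Partial-fraction decomposition: -278/(9*(y + 6)) + 736/(25*(y + 5)) - 154/(5*(y + 5)**2) + 13/(9*(y + 3)) + 1/(225*y).
Integrate each term; A/(y−a) gives A·log|y−a|; A/(y−a)² gives −A/(y−a).

log(y)/225 + 13*log(y + 3)/9 + 736*log(y + 5)/25 - 278*log(y + 6)/9 + 154/(5*y + 25) + C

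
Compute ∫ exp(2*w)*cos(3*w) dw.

Let I denote the integral. Integrate by parts with u = cos(3*w), dv = exp(2*w) dw, so v = exp(2*w)/2: I = exp(2*w)*cos(3*w)/2 + (3/2)·∫ exp(2*w)*sin(3*w) dw.
Apply parts again with u = sin(3*w), dv = exp(2*w) dw: ∫ exp(2*w)*sin(3*w) dw = exp(2*w)*sin(3*w)/2 − (3/2)·I. Substituting back brings back I: I = 3*exp(2*w)*sin(3*w)/4 + exp(2*w)*cos(3*w)/2 − (9/4)·I.
Solving for I: (1 + 9/4)·I equals the remaining terms, so I = (4/13)·(3*exp(2*w)*sin(3*w)/4 + exp(2*w)*cos(3*w)/2).

3*exp(2*w)*sin(3*w)/13 + 2*exp(2*w)*cos(3*w)/13 + C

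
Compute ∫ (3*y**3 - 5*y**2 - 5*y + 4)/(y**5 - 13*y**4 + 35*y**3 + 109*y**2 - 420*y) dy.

Factor the denominator: y*(y - 7)*(y - 5)*(y - 4)*(y + 3).
Partial-fraction decomposition: -107/(1680*(y + 3)) + 8/(7*(y - 4)) - 229/(80*(y - 5)) + 251/(140*(y - 7)) - 1/(105*y).
Integrate each term: A/(y−a) contributes A·log|y−a|.

-log(y)/105 + 251*log(y - 7)/140 - 229*log(y - 5)/80 + 8*log(y - 4)/7 - 107*log(y + 3)/1680 + C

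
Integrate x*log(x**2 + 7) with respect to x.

Let u = x**2 + 7, so du = (2*x) dx.
The integral becomes (1/2)·∫ log(u) du; integrate by parts with u′=log(u), dv′=du.

x**2*log(x**2 + 7)/2 - x**2/2 + 7*log(x**2 + 7)/2 + C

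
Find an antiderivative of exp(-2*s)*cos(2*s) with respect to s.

exp(-2*s)*sin(2*s)/4 - exp(-2*s)*cos(2*s)/4 + C

Let I denote the integral. Integrate by parts with u = cos(2*s), dv = exp(-2*s) ds, so v = -exp(-2*s)/2: I = -exp(-2*s)*cos(2*s)/2 − ∫ exp(-2*s)*sin(2*s) ds.
Apply parts again with u = sin(2*s), dv = exp(-2*s) ds: ∫ exp(-2*s)*sin(2*s) ds = -exp(-2*s)*sin(2*s)/2 + I. Substituting back brings back I: I = exp(-2*s)*sin(2*s)/2 - exp(-2*s)*cos(2*s)/2 − I.
Solving for I: (1 + 1)·I equals the remaining terms, so I = (1/2)·(exp(-2*s)*sin(2*s)/2 - exp(-2*s)*cos(2*s)/2).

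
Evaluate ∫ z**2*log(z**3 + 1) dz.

z**3*log(z**3 + 1)/3 - z**3/3 + log(z**3 + 1)/3 + C

Let u = z**3 + 1, so du = (3*z**2) dz.
The integral becomes (1/3)·∫ log(u) du; integrate by parts with u′=log(u), dv′=du.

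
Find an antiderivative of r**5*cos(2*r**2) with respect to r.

Let u = r², du = 2r dr; rewrite as (1/2)∫ u^2·cos(2u) du.
Now integrate by parts 2 times.

r**4*sin(2*r**2)/4 + r**2*cos(2*r**2)/4 - sin(2*r**2)/8 + C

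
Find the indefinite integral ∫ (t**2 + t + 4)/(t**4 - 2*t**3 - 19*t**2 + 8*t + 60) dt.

Factor the denominator: (t - 5)*(t - 2)*(t + 2)*(t + 3).
Partial-fraction decomposition: -1/(4*(t + 3)) + 3/(14*(t + 2)) - 1/(6*(t - 2)) + 17/(84*(t - 5)).
Integrate each term: A/(t−a) contributes A·log|t−a|.

17*log(t - 5)/84 - log(t - 2)/6 + 3*log(t + 2)/14 - log(t + 3)/4 + C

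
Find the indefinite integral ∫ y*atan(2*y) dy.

y**2*atan(2*y)/2 - y/4 + atan(2*y)/8 + C

Use integration by parts with u = arctan(2*y), dv = y dy.
Then du = 2/(4*y**2 + 1) dy.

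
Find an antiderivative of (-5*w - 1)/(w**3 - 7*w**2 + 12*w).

Factor the denominator: w*(w - 4)*(w - 3).
Partial-fraction decomposition: 16/(3*(w - 3)) - 21/(4*(w - 4)) - 1/(12*w).
Integrate each term: A/(w−a) contributes A·log|w−a|.

-log(w)/12 - 21*log(w - 4)/4 + 16*log(w - 3)/3 + C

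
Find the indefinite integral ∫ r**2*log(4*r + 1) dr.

r**3*log(4*r + 1)/3 - r**3/9 + r**2/24 - r/48 + log(4*r + 1)/192 + C

Use integration by parts with u = log(4*r + 1), dv = r**2 dr.
Then du = 4/(4*r + 1) dr and v = r**3/3.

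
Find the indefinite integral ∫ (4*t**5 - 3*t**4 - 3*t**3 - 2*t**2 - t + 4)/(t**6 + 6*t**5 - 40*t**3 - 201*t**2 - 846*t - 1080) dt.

1552*log(t - 4)/4725 + 77*log(t + 2)/117 - 1145*log(t + 3)/252 + 14041*log(t + 5)/1836 - 2251*log(t**2 + 9)/49725 - 79247*atan(t/3)/99450 + C

Factor the denominator: (t - 4)*(t + 2)*(t + 3)*(t + 5)*(t**2 + 9).
Partial-fraction decomposition: -(9004*t + 237741)/(99450*(t**2 + 9)) + 14041/(1836*(t + 5)) - 1145/(252*(t + 3)) + 77/(117*(t + 2)) + 1552/(4725*(t - 4)).
Integrate each term; A/(t−a) gives A·log|t−a|; the (Bt+D)/(t²+p²) term gives a log and an atan.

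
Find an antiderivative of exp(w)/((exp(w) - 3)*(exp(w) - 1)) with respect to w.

Let u = e^w, du = e^w dw.
The integral becomes ∫ du/((u-1)(u-3)); decompose into partial fractions.

log(exp(w) - 3)/2 - log(exp(w) - 1)/2 + C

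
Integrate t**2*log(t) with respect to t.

Use integration by parts with u = log(t), dv = t**2 dt.
Then du = 1/t dt and v = t**3/3.

t**3*log(t)/3 - t**3/9 + C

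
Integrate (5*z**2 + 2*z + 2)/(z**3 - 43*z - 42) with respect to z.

261*log(z - 7)/104 - log(z + 1)/8 + 34*log(z + 6)/13 + C

Factor the denominator: (z - 7)*(z + 1)*(z + 6).
Partial-fraction decomposition: 34/(13*(z + 6)) - 1/(8*(z + 1)) + 261/(104*(z - 7)).
Integrate each term: A/(z−a) contributes A·log|z−a|.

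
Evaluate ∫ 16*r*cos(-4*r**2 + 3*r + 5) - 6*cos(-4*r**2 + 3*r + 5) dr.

Let u = 4*r**2 - 3*r - 5, so du = (8*r - 3) dr.
Rewriting, the integral becomes 2·∫ cos(u) du = 2·sin(u).
Substituting back, u = 4*r**2 - 3*r - 5.

-2*sin(-4*r**2 + 3*r + 5) + C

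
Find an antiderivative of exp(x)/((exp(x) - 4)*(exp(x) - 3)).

log(exp(x) - 4) - log(exp(x) - 3) + C

Let u = e^x, du = e^x dx.
The integral becomes ∫ du/((u-3)(u-4)); decompose into partial fractions.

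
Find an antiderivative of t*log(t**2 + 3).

Let u = t**2 + 3, so du = (2*t) dt.
The integral becomes (1/2)·∫ log(u) du; integrate by parts with u′=log(u), dv′=du.

t**2*log(t**2 + 3)/2 - t**2/2 + 3*log(t**2 + 3)/2 + C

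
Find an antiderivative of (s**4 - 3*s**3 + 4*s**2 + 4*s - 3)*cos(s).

s**4*sin(s) - 3*s**3*sin(s) + 4*s**3*cos(s) - 8*s**2*sin(s) - 9*s**2*cos(s) + 22*s*sin(s) - 16*s*cos(s) + 13*sin(s) + 22*cos(s) + C

Use integration by parts with u = s**4 - 3*s**3 + 4*s**2 + 4*s - 3, dv = cos(s) ds, so v = sin(s).
Apply parts 4 times (tabular method): alternate signs, differentiate u down to 0, integrate dv up.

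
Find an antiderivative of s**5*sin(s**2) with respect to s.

-s**4*cos(s**2)/2 + s**2*sin(s**2) + cos(s**2) + C

Let u = s², du = 2s ds; rewrite as (1/2)∫ u^2·sin(1u) du.
Now integrate by parts 2 times.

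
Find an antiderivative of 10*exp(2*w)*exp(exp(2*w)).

Let u = exp(2*w), so du = (2*exp(2*w)) dw.
Rewriting, the integral becomes 5·∫ e^u du = 5·e^u.
Substituting back, u = exp(2*w).

5*exp(exp(2*w)) + C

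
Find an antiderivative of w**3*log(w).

Use integration by parts with u = log(w), dv = w**3 dw.
Then du = 1/w dw and v = w**4/4.

w**4*log(w)/4 - w**4/16 + C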